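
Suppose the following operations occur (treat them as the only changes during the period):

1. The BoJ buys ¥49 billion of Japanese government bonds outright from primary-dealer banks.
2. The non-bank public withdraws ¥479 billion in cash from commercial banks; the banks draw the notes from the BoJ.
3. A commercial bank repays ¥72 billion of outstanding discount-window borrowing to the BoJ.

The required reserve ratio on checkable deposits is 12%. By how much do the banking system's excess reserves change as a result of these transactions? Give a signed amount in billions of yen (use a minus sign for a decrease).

OMO purchase (from banks) ¥49 billion: reserves +¥49B, deposits 0.
Currency withdrawal ¥479 billion: reserves −¥479B, deposits −¥479B.
Discount-window repayment ¥72 billion: reserves −¥72B, deposits 0.
Totals: Δreserves = −¥502B, Δdeposits = −¥479B.
Δrequired reserves = 12% × −¥479B = −¥57.48B.
Δexcess reserves = Δreserves − Δrequired = −¥502B − (−¥57.48B) = -¥444.52 billion.

-¥444.52 billion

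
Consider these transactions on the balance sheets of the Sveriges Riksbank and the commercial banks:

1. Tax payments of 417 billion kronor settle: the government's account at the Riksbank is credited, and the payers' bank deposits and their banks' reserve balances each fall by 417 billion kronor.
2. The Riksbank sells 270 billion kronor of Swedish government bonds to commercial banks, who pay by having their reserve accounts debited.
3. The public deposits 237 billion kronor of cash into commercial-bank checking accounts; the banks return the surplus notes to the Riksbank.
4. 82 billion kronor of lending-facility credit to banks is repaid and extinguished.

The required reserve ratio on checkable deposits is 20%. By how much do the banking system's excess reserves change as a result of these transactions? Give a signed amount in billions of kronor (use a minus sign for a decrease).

-496 billion

Government account inflow 417 billion kronor: reserves −417B, deposits −417B.
OMO sale (to banks) 270 billion kronor: reserves −270B, deposits 0.
Currency deposit 237 billion kronor: reserves +237B, deposits +237B.
Discount-window repayment 82 billion kronor: reserves −82B, deposits 0.
Totals: Δreserves = −532B, Δdeposits = −180B.
Δrequired reserves = 20% × −180B = −36B.
Δexcess reserves = Δreserves − Δrequired = −532B − (−36B) = -496 billion.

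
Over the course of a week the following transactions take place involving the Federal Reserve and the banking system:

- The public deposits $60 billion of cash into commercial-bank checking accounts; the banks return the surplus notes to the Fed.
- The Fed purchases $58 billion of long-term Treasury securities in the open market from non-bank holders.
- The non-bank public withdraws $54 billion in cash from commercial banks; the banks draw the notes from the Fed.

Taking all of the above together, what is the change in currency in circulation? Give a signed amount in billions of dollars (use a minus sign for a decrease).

Currency deposit $60 billion: notes return to the central bank → −$60B.
Asset purchase (from non-banks) $58 billion: no currency enters or leaves circulation → 0.
Currency withdrawal $54 billion: notes leave the central bank → +$54B.
Net: −60 + 0 + 54 = -$6 billion.

-$6 billion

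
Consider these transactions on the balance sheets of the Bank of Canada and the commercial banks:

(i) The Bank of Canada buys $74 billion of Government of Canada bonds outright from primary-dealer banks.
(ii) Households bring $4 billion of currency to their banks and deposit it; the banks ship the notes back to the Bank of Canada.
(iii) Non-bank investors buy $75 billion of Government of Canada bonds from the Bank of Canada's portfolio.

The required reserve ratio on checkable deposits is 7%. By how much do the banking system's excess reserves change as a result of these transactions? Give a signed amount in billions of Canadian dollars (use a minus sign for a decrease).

+$7.97 billion

OMO purchase (from banks) $74 billion: reserves +$74B, deposits 0.
Currency deposit $4 billion: reserves +$4B, deposits +$4B.
Asset sale (to non-banks) $75 billion: reserves −$75B, deposits −$75B.
Totals: Δreserves = +$3B, Δdeposits = −$71B.
Δrequired reserves = 7% × −$71B = −$4.97B.
Δexcess reserves = Δreserves − Δrequired = +$3B − (−$4.97B) = +$7.97 billion.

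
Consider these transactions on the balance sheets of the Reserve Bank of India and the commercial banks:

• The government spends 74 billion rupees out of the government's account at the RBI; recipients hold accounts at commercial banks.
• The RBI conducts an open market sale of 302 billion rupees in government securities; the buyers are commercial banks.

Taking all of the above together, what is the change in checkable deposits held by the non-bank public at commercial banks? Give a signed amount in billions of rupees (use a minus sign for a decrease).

+74 billion

Government spending 74 billion rupees: non-bank counterparties' bank balances rise → +74B.
OMO sale (to banks) 302 billion rupees: the counterparty is a bank, so public deposits are unchanged → 0.
Net: 74 + 0 = +74 billion.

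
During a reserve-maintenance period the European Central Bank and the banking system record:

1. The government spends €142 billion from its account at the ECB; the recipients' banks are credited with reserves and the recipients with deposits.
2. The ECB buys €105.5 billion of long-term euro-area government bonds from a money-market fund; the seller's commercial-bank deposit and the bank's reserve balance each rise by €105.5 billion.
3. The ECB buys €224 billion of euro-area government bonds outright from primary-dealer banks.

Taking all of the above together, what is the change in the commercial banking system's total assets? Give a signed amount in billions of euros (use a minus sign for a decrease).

ECB balance sheet:
  Assets:      Securities +€329.5B
  Liabilities: Bank reserves +€471.5B, Government deposits −€142B
Commercial banking system:
  Assets:      Reserves at CB +€471.5B, Securities −€224B
  Liabilities: Checkable deposits +€247.5B
Change in total bank assets = +€247.5 billion.

+€247.5 billion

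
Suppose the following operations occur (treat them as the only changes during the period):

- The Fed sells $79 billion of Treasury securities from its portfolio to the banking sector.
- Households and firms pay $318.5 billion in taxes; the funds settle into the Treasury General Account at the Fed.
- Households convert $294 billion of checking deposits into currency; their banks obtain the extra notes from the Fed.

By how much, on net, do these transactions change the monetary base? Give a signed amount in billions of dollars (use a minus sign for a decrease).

Fed balance sheet:
  Assets:      Securities −$79B
  Liabilities: Bank reserves −$691.5B, Currency in circulation +$294B, Government deposits +$318.5B
Commercial banking system:
  Assets:      Reserves at CB −$691.5B, Securities +$79B
  Liabilities: Checkable deposits −$612.5B
Monetary base = currency + reserves: +$294B + (−$691.5B) = -$397.5 billion.

-$397.5 billion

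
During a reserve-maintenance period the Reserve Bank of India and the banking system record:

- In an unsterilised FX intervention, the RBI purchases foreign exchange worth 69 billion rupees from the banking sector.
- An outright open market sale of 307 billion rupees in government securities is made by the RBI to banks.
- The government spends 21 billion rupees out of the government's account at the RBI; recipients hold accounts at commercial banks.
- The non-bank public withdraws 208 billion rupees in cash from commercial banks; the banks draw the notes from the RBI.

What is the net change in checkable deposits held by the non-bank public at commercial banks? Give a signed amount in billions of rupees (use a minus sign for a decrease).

RBI balance sheet:
  Assets:      Securities −307B, Foreign assets +69B
  Liabilities: Bank reserves −425B, Currency in circulation +208B, Government deposits −21B
Commercial banking system:
  Assets:      Reserves at CB −425B, Securities +307B, Foreign assets −69B
  Liabilities: Checkable deposits −187B
So the change in checkable deposits held by the non-bank public at commercial banks is -187 billion.

-187 billion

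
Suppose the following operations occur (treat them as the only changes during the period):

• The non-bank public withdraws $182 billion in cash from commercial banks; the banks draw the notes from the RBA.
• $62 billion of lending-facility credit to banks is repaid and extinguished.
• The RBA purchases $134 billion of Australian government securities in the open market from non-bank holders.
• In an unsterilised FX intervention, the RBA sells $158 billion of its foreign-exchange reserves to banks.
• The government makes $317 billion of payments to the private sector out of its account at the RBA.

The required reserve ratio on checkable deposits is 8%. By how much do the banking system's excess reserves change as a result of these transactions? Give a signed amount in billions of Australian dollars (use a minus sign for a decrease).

Currency withdrawal $182 billion: reserves −$182B, deposits −$182B.
Discount-window repayment $62 billion: reserves −$62B, deposits 0.
Asset purchase (from non-banks) $134 billion: reserves +$134B, deposits +$134B.
FX sale $158 billion: reserves −$158B, deposits 0.
Government spending $317 billion: reserves +$317B, deposits +$317B.
Totals: Δreserves = +$49B, Δdeposits = +$269B.
Δrequired reserves = 8% × +$269B = +$21.52B.
Δexcess reserves = Δreserves − Δrequired = +$49B − (+$21.52B) = +$27.48 billion.

+$27.48 billion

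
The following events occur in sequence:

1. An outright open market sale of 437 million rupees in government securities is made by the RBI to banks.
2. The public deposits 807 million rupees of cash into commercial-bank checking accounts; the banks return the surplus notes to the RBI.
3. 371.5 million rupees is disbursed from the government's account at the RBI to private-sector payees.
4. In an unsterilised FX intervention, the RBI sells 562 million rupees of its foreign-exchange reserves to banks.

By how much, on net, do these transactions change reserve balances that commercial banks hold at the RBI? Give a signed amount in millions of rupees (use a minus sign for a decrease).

OMO sale (to banks) 437 million rupees: the buying banks pay out of their reserve balances → −437M.
Currency deposit 807 million rupees: returned notes are swapped for reserve credit → +807M.
Government spending 371.5 million rupees: government payments flow into bank reserve accounts → +371.5M.
FX sale 562 million rupees: the buying banks pay out of their reserve balances → −562M.
Net: −437 + 807 + 371.5 − 562 = +179.5 million.

+179.5 million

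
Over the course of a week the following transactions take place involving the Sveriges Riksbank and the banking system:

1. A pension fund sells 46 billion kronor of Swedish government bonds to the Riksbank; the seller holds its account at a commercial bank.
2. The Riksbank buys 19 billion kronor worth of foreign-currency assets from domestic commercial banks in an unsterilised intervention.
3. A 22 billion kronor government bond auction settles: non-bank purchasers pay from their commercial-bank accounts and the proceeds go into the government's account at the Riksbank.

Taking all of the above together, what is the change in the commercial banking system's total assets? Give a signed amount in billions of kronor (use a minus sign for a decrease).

+24 billion

Riksbank balance sheet:
  Assets:      Securities +46B, Foreign assets +19B
  Liabilities: Bank reserves +43B, Government deposits +22B
Commercial banking system:
  Assets:      Reserves at CB +43B, Foreign assets −19B
  Liabilities: Checkable deposits +24B
Change in total bank assets = +24 billion.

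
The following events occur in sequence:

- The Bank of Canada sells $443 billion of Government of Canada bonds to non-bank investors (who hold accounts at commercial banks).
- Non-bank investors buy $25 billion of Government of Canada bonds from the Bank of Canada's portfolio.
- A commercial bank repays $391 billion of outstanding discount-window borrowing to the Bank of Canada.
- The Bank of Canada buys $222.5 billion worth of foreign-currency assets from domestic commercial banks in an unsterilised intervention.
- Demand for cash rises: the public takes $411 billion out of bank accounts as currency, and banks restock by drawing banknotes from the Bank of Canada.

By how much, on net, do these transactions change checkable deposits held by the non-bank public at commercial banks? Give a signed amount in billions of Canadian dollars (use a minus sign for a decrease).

Asset sale (to non-banks) $443 billion: non-bank counterparties' bank balances fall → −$443B.
Asset sale (to non-banks) $25 billion: non-bank counterparties' bank balances fall → −$25B.
Discount-window repayment $391 billion: the counterparty is a bank, so public deposits are unchanged → 0.
FX purchase $222.5 billion: the counterparty is a bank, so public deposits are unchanged → 0.
Currency withdrawal $411 billion: non-bank counterparties' bank balances fall → −$411B.
Net: −443 − 25 + 0 + 0 − 411 = -$879 billion.

-$879 billion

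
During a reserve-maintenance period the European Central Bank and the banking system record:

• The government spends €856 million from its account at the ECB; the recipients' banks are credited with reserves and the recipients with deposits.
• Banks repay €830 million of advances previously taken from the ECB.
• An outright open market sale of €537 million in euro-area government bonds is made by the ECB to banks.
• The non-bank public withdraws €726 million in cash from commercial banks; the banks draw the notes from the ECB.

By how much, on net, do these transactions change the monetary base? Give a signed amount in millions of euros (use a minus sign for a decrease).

Government spending €856 million: a non-base liability converts back to reserves → +€856M.
Discount-window repayment €830 million: ECB balance sheet contracts → −€830M.
OMO sale (to banks) €537 million: ECB balance sheet contracts → −€537M.
Currency withdrawal €726 million: just a shift between currency and reserves — both are base money → 0.
Net: 856 − 830 − 537 + 0 = -€511 million.

-€511 million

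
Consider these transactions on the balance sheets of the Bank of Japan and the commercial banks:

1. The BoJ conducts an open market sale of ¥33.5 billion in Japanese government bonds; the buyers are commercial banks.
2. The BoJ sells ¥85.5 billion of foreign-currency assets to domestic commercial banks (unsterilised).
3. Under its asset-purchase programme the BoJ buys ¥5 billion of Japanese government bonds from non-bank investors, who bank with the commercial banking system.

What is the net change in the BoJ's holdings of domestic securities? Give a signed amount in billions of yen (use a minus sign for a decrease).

-¥28.5 billion

BoJ balance sheet:
  Assets:      Securities −¥28.5B, Foreign assets −¥85.5B
  Liabilities: Bank reserves −¥114B
Commercial banking system:
  Assets:      Reserves at CB −¥114B, Securities +¥33.5B, Foreign assets +¥85.5B
  Liabilities: Checkable deposits +¥5B
So the change in the BoJ's holdings of domestic securities is -¥28.5 billion.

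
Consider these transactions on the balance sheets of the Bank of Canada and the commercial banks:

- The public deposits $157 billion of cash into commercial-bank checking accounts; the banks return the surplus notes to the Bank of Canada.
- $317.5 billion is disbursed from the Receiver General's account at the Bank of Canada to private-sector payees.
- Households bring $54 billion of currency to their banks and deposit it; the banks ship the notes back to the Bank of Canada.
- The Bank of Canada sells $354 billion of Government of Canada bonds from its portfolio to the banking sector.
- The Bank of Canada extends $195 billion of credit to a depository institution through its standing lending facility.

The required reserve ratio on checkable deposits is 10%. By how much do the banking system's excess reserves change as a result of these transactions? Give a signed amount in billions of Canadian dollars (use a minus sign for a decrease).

Currency deposit $157 billion: reserves +$157B, deposits +$157B.
Government spending $317.5 billion: reserves +$317.5B, deposits +$317.5B.
Currency deposit $54 billion: reserves +$54B, deposits +$54B.
OMO sale (to banks) $354 billion: reserves −$354B, deposits 0.
Discount-window loan $195 billion: reserves +$195B, deposits 0.
Totals: Δreserves = +$369.5B, Δdeposits = +$528.5B.
Δrequired reserves = 10% × +$528.5B = +$52.85B.
Δexcess reserves = Δreserves − Δrequired = +$369.5B − (+$52.85B) = +$316.65 billion.

+$316.65 billion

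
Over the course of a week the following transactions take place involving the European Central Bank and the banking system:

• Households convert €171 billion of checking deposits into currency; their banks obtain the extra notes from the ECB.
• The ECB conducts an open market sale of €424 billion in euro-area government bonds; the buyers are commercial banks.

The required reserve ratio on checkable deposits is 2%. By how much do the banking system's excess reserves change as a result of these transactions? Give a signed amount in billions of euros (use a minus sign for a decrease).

-€591.58 billion

Currency withdrawal €171 billion: reserves −€171B, deposits −€171B.
OMO sale (to banks) €424 billion: reserves −€424B, deposits 0.
Totals: Δreserves = −€595B, Δdeposits = −€171B.
Δrequired reserves = 2% × −€171B = −€3.42B.
Δexcess reserves = Δreserves − Δrequired = −€595B − (−€3.42B) = -€591.58 billion.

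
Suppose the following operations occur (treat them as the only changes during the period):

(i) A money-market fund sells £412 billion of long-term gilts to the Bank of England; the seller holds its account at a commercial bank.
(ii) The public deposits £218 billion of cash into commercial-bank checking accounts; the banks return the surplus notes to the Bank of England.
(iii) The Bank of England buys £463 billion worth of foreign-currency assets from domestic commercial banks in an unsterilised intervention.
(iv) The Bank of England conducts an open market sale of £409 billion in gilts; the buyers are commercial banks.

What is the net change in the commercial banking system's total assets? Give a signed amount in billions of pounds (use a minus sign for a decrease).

+£630 billion

Bank of England balance sheet:
  Assets:      Securities +£3B, Foreign assets +£463B
  Liabilities: Bank reserves +£684B, Currency in circulation −£218B
Commercial banking system:
  Assets:      Reserves at CB +£684B, Securities +£409B, Foreign assets −£463B
  Liabilities: Checkable deposits +£630B
Change in total bank assets = +£630 billion.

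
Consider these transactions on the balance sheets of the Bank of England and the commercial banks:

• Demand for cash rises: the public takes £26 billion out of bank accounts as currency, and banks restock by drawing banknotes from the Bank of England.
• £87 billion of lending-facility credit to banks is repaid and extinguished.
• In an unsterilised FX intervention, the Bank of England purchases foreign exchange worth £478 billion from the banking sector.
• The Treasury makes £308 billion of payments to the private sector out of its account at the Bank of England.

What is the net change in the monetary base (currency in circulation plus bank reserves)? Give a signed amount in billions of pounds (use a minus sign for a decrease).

Currency withdrawal £26 billion: just a shift between currency and reserves — both are base money → 0.
Discount-window repayment £87 billion: Bank of England balance sheet contracts → −£87B.
FX purchase £478 billion: Bank of England balance sheet expands → +£478B.
Government spending £308 billion: a non-base liability converts back to reserves → +£308B.
Net: 0 − 87 + 478 + 308 = +£699 billion.

+£699 billion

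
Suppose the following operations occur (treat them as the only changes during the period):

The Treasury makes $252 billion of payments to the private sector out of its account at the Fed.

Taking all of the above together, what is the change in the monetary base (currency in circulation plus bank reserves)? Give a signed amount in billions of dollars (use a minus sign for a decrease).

+$252 billion

Government spending $252 billion: a non-base liability converts back to reserves → +$252B.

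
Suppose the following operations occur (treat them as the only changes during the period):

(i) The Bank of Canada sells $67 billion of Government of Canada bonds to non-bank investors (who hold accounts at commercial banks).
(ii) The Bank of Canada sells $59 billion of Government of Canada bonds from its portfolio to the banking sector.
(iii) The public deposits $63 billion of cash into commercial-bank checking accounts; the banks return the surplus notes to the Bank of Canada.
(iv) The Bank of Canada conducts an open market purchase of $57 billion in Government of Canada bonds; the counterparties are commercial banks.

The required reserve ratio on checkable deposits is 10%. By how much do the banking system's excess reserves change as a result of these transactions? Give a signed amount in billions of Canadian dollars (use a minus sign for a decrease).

-$5.6 billion

Asset sale (to non-banks) $67 billion: reserves −$67B, deposits −$67B.
OMO sale (to banks) $59 billion: reserves −$59B, deposits 0.
Currency deposit $63 billion: reserves +$63B, deposits +$63B.
OMO purchase (from banks) $57 billion: reserves +$57B, deposits 0.
Totals: Δreserves = −$6B, Δdeposits = −$4B.
Δrequired reserves = 10% × −$4B = −$0.4B.
Δexcess reserves = Δreserves − Δrequired = −$6B − (−$0.4B) = -$5.6 billion.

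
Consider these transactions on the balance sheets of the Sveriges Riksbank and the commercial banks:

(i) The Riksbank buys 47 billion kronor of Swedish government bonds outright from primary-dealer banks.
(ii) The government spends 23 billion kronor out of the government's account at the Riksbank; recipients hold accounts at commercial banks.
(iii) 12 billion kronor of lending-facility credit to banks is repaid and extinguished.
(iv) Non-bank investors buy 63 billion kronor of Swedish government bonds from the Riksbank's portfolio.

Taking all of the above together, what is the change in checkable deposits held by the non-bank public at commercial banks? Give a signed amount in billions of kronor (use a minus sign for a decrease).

-40 billion

OMO purchase (from banks) 47 billion kronor: the counterparty is a bank, so public deposits are unchanged → 0.
Government spending 23 billion kronor: non-bank counterparties' bank balances rise → +23B.
Discount-window repayment 12 billion kronor: the counterparty is a bank, so public deposits are unchanged → 0.
Asset sale (to non-banks) 63 billion kronor: non-bank counterparties' bank balances fall → −63B.
Net: 0 + 23 + 0 − 63 = -40 billion.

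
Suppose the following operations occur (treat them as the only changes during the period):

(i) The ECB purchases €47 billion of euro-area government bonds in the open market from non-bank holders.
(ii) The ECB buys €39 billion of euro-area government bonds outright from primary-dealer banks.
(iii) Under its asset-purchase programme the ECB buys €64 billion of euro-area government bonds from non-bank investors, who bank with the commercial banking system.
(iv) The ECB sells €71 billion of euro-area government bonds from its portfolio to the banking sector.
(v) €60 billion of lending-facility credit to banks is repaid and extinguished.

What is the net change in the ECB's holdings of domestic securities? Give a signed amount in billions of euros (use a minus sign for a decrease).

+€79 billion

Asset purchase (from non-banks) €47 billion: securities added to the ECB's portfolio → +€47B.
OMO purchase (from banks) €39 billion: securities added to the ECB's portfolio → +€39B.
Asset purchase (from non-banks) €64 billion: securities added to the ECB's portfolio → +€64B.
OMO sale (to banks) €71 billion: securities removed from the ECB's portfolio → −€71B.
Discount-window repayment €60 billion: the ECB's securities portfolio is untouched → 0.
Net: 47 + 39 + 64 − 71 + 0 = +€79 billion.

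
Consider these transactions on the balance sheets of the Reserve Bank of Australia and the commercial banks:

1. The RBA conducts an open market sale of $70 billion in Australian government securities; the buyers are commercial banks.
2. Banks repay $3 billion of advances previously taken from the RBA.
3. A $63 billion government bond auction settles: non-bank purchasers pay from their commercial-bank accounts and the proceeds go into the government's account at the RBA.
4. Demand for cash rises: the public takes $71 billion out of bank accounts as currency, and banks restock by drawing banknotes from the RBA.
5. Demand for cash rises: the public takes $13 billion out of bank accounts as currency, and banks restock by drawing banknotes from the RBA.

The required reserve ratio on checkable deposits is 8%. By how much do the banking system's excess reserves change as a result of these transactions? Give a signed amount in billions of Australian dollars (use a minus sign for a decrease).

OMO sale (to banks) $70 billion: reserves −$70B, deposits 0.
Discount-window repayment $3 billion: reserves −$3B, deposits 0.
Government account inflow $63 billion: reserves −$63B, deposits −$63B.
Currency withdrawal $71 billion: reserves −$71B, deposits −$71B.
Currency withdrawal $13 billion: reserves −$13B, deposits −$13B.
Totals: Δreserves = −$220B, Δdeposits = −$147B.
Δrequired reserves = 8% × −$147B = −$11.76B.
Δexcess reserves = Δreserves − Δrequired = −$220B − (−$11.76B) = -$208.24 billion.

-$208.24 billion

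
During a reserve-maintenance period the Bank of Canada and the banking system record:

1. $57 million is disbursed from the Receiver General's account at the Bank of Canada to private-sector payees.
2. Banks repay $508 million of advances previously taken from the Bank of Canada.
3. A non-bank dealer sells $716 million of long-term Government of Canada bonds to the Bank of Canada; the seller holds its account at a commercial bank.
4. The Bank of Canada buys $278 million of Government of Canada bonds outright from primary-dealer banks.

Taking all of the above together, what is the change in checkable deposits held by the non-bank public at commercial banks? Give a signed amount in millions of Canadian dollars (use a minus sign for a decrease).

Government spending $57 million: non-bank counterparties' bank balances rise → +$57M.
Discount-window repayment $508 million: the counterparty is a bank, so public deposits are unchanged → 0.
Asset purchase (from non-banks) $716 million: non-bank counterparties' bank balances rise → +$716M.
OMO purchase (from banks) $278 million: the counterparty is a bank, so public deposits are unchanged → 0.
Net: 57 + 0 + 716 + 0 = +$773 million.

+$773 million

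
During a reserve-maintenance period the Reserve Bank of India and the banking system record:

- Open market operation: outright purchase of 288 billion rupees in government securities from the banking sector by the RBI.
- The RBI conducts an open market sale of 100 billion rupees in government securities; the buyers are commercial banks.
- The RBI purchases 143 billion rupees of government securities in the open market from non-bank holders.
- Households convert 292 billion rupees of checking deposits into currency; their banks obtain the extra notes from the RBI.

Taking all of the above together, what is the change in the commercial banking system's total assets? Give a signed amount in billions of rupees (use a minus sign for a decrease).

-149 billion

RBI balance sheet:
  Assets:      Securities +331B
  Liabilities: Bank reserves +39B, Currency in circulation +292B
Commercial banking system:
  Assets:      Reserves at CB +39B, Securities −188B
  Liabilities: Checkable deposits −149B
Change in total bank assets = -149 billion.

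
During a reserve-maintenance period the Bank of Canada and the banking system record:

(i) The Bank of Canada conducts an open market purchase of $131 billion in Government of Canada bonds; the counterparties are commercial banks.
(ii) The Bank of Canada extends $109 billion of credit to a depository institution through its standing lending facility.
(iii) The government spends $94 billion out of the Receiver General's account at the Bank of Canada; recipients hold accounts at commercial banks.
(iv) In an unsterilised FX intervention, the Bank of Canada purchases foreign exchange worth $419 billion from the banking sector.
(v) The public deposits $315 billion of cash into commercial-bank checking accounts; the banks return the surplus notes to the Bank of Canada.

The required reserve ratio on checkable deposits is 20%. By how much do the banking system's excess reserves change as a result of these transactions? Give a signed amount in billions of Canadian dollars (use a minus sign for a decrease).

+$986.2 billion

OMO purchase (from banks) $131 billion: reserves +$131B, deposits 0.
Discount-window loan $109 billion: reserves +$109B, deposits 0.
Government spending $94 billion: reserves +$94B, deposits +$94B.
FX purchase $419 billion: reserves +$419B, deposits 0.
Currency deposit $315 billion: reserves +$315B, deposits +$315B.
Totals: Δreserves = +$1068B, Δdeposits = +$409B.
Δrequired reserves = 20% × +$409B = +$81.8B.
Δexcess reserves = Δreserves − Δrequired = +$1068B − (+$81.8B) = +$986.2 billion.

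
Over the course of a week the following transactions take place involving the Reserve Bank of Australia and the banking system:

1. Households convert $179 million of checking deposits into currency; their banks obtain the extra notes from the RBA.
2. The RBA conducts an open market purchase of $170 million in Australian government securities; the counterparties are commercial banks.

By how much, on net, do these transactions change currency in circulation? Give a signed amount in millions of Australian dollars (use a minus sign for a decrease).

Currency withdrawal $179 million: notes leave the central bank → +$179M.
OMO purchase (from banks) $170 million: no currency enters or leaves circulation → 0.
Net: 179 + 0 = +$179 million.

+$179 million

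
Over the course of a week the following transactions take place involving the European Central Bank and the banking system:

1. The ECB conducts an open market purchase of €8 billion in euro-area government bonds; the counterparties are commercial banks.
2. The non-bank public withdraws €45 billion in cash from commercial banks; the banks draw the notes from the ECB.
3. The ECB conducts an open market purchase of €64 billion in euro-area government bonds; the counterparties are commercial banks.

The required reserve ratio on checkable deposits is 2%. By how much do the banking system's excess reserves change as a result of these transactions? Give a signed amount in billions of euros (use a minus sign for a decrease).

+€27.9 billion

OMO purchase (from banks) €8 billion: reserves +€8B, deposits 0.
Currency withdrawal €45 billion: reserves −€45B, deposits −€45B.
OMO purchase (from banks) €64 billion: reserves +€64B, deposits 0.
Totals: Δreserves = +€27B, Δdeposits = −€45B.
Δrequired reserves = 2% × −€45B = −€0.9B.
Δexcess reserves = Δreserves − Δrequired = +€27B − (−€0.9B) = +€27.9 billion.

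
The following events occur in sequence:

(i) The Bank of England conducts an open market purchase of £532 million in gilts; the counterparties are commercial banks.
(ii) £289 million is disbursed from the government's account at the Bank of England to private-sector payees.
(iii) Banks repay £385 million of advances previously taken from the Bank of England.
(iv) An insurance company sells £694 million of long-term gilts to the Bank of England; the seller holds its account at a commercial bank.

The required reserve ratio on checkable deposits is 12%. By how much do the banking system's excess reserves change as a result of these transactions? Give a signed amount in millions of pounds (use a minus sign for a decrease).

OMO purchase (from banks) £532 million: reserves +£532M, deposits 0.
Government spending £289 million: reserves +£289M, deposits +£289M.
Discount-window repayment £385 million: reserves −£385M, deposits 0.
Asset purchase (from non-banks) £694 million: reserves +£694M, deposits +£694M.
Totals: Δreserves = +£1130M, Δdeposits = +£983M.
Δrequired reserves = 12% × +£983M = +£117.96M.
Δexcess reserves = Δreserves − Δrequired = +£1130M − (+£117.96M) = +£1012.04 million.

+£1012.04 million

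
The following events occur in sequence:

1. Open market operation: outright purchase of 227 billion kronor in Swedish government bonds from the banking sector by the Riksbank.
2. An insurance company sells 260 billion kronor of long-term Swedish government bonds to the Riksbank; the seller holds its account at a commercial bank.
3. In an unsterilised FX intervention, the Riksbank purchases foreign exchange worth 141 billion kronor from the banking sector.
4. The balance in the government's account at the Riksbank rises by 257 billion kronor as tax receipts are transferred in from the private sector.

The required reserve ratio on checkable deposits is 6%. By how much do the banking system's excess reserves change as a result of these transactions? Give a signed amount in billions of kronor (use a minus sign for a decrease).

+370.82 billion

OMO purchase (from banks) 227 billion kronor: reserves +227B, deposits 0.
Asset purchase (from non-banks) 260 billion kronor: reserves +260B, deposits +260B.
FX purchase 141 billion kronor: reserves +141B, deposits 0.
Government account inflow 257 billion kronor: reserves −257B, deposits −257B.
Totals: Δreserves = +371B, Δdeposits = +3B.
Δrequired reserves = 6% × +3B = +0.18B.
Δexcess reserves = Δreserves − Δrequired = +371B − (+0.18B) = +370.82 billion.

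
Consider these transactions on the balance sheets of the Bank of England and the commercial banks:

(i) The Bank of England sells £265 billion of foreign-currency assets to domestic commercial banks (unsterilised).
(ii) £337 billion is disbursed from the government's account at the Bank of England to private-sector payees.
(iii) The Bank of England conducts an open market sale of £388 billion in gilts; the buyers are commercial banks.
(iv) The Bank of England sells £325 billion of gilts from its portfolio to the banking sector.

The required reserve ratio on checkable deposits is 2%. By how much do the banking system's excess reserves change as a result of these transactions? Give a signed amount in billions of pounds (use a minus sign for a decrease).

FX sale £265 billion: reserves −£265B, deposits 0.
Government spending £337 billion: reserves +£337B, deposits +£337B.
OMO sale (to banks) £388 billion: reserves −£388B, deposits 0.
OMO sale (to banks) £325 billion: reserves −£325B, deposits 0.
Totals: Δreserves = −£641B, Δdeposits = +£337B.
Δrequired reserves = 2% × +£337B = +£6.74B.
Δexcess reserves = Δreserves − Δrequired = −£641B − (+£6.74B) = -£647.74 billion.

-£647.74 billion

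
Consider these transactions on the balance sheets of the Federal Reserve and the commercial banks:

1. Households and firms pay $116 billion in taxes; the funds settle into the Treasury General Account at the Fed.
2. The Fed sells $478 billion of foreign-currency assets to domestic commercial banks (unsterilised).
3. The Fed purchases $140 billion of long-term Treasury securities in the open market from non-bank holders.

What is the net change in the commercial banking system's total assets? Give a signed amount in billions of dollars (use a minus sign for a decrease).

Government account inflow $116 billion: bank balance sheets shrink → −$116B.
FX sale $478 billion: just an asset swap on bank balance sheets → 0.
Asset purchase (from non-banks) $140 billion: bank balance sheets expand → +$140B.
Net: −116 + 0 + 140 = +$24 billion.

+$24 billion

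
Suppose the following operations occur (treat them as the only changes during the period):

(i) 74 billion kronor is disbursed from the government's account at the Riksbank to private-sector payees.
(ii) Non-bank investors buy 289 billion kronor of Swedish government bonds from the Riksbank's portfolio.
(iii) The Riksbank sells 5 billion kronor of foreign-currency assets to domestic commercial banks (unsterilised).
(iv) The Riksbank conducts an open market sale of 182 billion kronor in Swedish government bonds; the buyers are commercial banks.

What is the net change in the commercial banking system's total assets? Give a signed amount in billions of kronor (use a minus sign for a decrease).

Riksbank balance sheet:
  Assets:      Securities −471B, Foreign assets −5B
  Liabilities: Bank reserves −402B, Government deposits −74B
Commercial banking system:
  Assets:      Reserves at CB −402B, Securities +182B, Foreign assets +5B
  Liabilities: Checkable deposits −215B
Change in total bank assets = -215 billion.

-215 billion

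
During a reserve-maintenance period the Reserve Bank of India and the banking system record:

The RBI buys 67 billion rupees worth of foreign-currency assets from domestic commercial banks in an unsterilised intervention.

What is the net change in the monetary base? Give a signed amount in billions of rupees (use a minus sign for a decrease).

FX purchase 67 billion rupees: RBI balance sheet expands → +67B.

+67 billion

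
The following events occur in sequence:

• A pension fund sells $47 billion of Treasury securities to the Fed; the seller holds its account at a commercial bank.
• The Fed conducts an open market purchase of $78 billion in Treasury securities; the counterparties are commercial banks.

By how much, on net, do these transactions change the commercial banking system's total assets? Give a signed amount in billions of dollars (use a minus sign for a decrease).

Asset purchase (from non-banks) $47 billion: bank balance sheets expand → +$47B.
OMO purchase (from banks) $78 billion: just an asset swap on bank balance sheets → 0.
Net: 47 + 0 = +$47 billion.

+$47 billion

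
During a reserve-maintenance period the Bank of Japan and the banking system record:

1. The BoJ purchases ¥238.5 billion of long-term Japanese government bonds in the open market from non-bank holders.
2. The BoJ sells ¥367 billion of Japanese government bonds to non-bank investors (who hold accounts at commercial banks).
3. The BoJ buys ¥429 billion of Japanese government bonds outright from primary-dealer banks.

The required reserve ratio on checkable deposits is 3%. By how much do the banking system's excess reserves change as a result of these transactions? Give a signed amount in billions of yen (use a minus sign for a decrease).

+¥304.355 billion

Asset purchase (from non-banks) ¥238.5 billion: reserves +¥238.5B, deposits +¥238.5B.
Asset sale (to non-banks) ¥367 billion: reserves −¥367B, deposits −¥367B.
OMO purchase (from banks) ¥429 billion: reserves +¥429B, deposits 0.
Totals: Δreserves = +¥300.5B, Δdeposits = −¥128.5B.
Δrequired reserves = 3% × −¥128.5B = −¥3.855B.
Δexcess reserves = Δreserves − Δrequired = +¥300.5B − (−¥3.855B) = +¥304.355 billion.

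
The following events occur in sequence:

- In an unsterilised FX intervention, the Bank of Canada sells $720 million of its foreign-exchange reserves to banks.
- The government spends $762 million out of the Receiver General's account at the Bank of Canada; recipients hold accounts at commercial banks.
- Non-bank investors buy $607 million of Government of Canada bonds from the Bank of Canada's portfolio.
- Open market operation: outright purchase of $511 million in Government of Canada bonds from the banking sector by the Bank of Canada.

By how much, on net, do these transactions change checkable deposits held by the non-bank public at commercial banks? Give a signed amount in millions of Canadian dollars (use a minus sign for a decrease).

FX sale $720 million: the counterparty is a bank, so public deposits are unchanged → 0.
Government spending $762 million: non-bank counterparties' bank balances rise → +$762M.
Asset sale (to non-banks) $607 million: non-bank counterparties' bank balances fall → −$607M.
OMO purchase (from banks) $511 million: the counterparty is a bank, so public deposits are unchanged → 0.
Net: 0 + 762 − 607 + 0 = +$155 million.

+$155 million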